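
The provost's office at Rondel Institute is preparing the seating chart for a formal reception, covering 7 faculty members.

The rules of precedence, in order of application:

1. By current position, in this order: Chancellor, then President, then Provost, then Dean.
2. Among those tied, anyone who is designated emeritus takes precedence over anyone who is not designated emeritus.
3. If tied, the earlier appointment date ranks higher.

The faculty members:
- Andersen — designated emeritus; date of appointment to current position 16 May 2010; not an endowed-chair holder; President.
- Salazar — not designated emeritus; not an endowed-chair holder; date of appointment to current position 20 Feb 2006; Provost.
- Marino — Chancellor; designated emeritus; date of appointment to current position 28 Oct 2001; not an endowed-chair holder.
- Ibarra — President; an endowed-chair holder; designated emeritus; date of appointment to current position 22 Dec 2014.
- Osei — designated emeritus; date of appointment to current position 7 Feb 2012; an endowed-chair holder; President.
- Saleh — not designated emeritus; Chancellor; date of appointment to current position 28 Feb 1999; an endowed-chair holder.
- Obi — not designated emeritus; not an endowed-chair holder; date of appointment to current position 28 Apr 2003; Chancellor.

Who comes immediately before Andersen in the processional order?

Obi

By current position: Marino, Saleh and Obi (Chancellor); then Andersen, Osei and Ibarra (President); then Salazar (Provost).
Among Marino, Saleh and Obi, designated emeritus before not designated emeritus: Marino (designated emeritus) before Saleh and Obi (not designated emeritus).
Among Saleh and Obi, by date of appointment to current position (earlier first): Saleh (28 Feb 1999) before Obi (28 Apr 2003).
Andersen, Osei and Ibarra are each designated emeritus, so the next rule applies.
Among Andersen, Osei and Ibarra, by date of appointment to current position (earlier first): Andersen (16 May 2010) before Osei (7 Feb 2012) before Ibarra (22 Dec 2014).
Order: Marino, Saleh, Obi, Andersen, Osei, Ibarra, Salazar.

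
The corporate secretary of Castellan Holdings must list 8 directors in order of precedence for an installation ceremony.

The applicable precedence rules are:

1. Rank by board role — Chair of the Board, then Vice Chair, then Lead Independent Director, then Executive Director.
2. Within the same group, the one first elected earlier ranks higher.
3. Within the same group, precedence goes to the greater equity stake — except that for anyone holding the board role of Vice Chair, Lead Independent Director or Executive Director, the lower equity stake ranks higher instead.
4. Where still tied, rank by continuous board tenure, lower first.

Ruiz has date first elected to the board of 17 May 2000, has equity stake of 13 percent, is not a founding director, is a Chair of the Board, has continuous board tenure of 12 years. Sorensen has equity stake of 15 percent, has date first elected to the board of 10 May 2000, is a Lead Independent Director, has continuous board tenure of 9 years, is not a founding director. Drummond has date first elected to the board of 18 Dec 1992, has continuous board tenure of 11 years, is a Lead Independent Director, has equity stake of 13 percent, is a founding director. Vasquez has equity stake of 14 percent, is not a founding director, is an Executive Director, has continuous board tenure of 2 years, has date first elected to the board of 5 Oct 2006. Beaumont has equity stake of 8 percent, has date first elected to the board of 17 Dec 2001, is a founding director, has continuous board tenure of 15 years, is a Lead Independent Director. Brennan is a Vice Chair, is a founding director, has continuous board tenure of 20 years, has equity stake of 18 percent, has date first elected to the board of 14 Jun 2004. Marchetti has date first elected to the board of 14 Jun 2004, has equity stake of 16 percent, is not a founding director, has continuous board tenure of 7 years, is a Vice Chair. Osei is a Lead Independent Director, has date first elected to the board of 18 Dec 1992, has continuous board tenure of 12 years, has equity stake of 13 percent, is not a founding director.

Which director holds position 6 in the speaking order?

Sorensen

By board role: Ruiz (Chair of the Board); then Marchetti and Brennan (Vice Chair); then Drummond, Osei, Sorensen and Beaumont (Lead Independent Director); then Vasquez (Executive Director).
Marchetti and Brennan both have date first elected to the board 14 Jun 2004, so the next rule applies.
Among Marchetti and Brennan, by equity stake (lower first) (reversed rule for this group): Marchetti (16 percent) before Brennan (18 percent).
Among Drummond, Osei, Sorensen and Beaumont, by date first elected to the board (earlier first): Drummond and Osei (18 Dec 1992) before Sorensen (10 May 2000) before Beaumont (17 Dec 2001).
Drummond and Osei both have equity stake 13 percent, so the next rule applies.
Among Drummond and Osei, by continuous board tenure (lower first): Drummond (11 years) before Osei (12 years).
Order: Ruiz, Marchetti, Brennan, Drummond, Osei, Sorensen, Beaumont, Vasquez.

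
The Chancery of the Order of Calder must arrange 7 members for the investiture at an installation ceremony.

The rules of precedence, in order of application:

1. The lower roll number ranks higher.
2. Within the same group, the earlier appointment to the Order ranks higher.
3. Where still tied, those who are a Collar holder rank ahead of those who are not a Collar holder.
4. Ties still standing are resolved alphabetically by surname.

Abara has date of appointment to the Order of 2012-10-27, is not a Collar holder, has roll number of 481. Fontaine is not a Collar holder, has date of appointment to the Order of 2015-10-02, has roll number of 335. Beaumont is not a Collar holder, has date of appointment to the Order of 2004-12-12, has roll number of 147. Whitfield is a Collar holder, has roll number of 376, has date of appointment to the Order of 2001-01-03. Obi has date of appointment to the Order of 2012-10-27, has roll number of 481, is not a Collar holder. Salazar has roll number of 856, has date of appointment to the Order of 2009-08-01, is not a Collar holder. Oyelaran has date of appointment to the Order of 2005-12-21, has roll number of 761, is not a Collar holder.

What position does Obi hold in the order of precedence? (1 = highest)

By roll number (lower first): Beaumont (147); then Fontaine (335); then Whitfield (376); then Abara and Obi (both 481); then Oyelaran (761); then Salazar (856).
Abara and Obi both have date of appointment to the Order 2012-10-27, so the next rule applies.
Abara and Obi are each not a Collar holder, so the next rule applies.
Among Abara and Obi, alphabetically by surname: Abara before Obi.
Order: Beaumont, Fontaine, Whitfield, Abara, Obi, Oyelaran, Salazar. So position 5.

5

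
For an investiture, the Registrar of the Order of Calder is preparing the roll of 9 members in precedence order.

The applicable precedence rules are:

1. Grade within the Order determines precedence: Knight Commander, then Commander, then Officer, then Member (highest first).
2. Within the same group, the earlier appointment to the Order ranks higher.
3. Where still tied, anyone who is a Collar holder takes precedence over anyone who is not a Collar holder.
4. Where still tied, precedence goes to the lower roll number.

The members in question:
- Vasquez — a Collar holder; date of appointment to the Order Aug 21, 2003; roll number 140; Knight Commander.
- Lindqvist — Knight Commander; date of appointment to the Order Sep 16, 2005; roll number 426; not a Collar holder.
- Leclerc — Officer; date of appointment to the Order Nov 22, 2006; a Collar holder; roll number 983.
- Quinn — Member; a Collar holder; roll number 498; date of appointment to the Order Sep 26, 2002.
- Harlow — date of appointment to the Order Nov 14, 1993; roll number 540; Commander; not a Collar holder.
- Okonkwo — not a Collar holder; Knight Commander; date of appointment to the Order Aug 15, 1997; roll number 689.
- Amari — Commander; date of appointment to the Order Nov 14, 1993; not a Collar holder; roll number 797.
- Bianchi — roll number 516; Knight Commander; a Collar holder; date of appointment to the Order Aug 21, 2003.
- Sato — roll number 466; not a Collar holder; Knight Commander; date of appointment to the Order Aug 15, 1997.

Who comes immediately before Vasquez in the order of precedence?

By grade within the Order: Sato, Okonkwo, Vasquez, Bianchi and Lindqvist (Knight Commander); then Harlow and Amari (Commander); then Leclerc (Officer); then Quinn (Member).
Among Sato, Okonkwo, Vasquez, Bianchi and Lindqvist, by date of appointment to the Order (earlier first): Sato and Okonkwo (Aug 15, 1997) before Vasquez and Bianchi (Aug 21, 2003) before Lindqvist (Sep 16, 2005).
Sato and Okonkwo are each not a Collar holder, so the next rule applies.
Among Sato and Okonkwo, by roll number (lower first): Sato (466) before Okonkwo (689).
Vasquez and Bianchi are each a Collar holder, so the next rule applies.
Among Vasquez and Bianchi, by roll number (lower first): Vasquez (140) before Bianchi (516).
Harlow and Amari both have date of appointment to the Order Nov 14, 1993, so the next rule applies.
Harlow and Amari are each not a Collar holder, so the next rule applies.
Among Harlow and Amari, by roll number (lower first): Harlow (540) before Amari (797).
Order: Sato, Okonkwo, Vasquez, Bianchi, Lindqvist, Harlow, Amari, Leclerc, Quinn.

Okonkwo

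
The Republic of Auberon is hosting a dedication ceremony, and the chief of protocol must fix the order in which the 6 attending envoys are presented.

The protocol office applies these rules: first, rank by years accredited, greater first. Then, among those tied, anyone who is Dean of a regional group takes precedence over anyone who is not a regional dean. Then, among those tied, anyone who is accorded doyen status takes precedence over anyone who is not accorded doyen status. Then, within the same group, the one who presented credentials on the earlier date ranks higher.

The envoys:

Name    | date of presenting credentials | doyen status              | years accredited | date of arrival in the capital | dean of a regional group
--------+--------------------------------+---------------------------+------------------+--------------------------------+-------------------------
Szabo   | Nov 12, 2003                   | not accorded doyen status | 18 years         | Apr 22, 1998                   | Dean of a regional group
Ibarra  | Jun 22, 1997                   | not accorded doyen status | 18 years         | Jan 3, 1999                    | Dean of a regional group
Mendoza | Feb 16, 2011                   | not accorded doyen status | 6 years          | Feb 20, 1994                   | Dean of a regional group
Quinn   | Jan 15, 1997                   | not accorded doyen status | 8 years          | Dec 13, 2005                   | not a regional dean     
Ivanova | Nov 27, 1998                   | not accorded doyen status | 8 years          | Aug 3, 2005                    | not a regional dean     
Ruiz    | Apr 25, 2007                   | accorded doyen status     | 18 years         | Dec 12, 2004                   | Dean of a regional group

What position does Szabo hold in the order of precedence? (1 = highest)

By years accredited (higher first): Ruiz, Ibarra and Szabo (each 18 years); then Quinn and Ivanova (both 8 years); then Mendoza (6 years).
Ruiz, Ibarra and Szabo are each Dean of a regional group, so the next rule applies.
Among Ruiz, Ibarra and Szabo, accorded doyen status before not accorded doyen status: Ruiz (accorded doyen status) before Ibarra and Szabo (not accorded doyen status).
Among Ibarra and Szabo, by date of presenting credentials (earlier first): Ibarra (Jun 22, 1997) before Szabo (Nov 12, 2003).
Quinn and Ivanova are each not a regional dean, so the next rule applies.
Quinn and Ivanova are each not accorded doyen status, so the next rule applies.
Among Quinn and Ivanova, by date of presenting credentials (earlier first): Quinn (Jan 15, 1997) before Ivanova (Nov 27, 1998).
Order: Ruiz, Ibarra, Szabo, Quinn, Ivanova, Mendoza. So position 3.

3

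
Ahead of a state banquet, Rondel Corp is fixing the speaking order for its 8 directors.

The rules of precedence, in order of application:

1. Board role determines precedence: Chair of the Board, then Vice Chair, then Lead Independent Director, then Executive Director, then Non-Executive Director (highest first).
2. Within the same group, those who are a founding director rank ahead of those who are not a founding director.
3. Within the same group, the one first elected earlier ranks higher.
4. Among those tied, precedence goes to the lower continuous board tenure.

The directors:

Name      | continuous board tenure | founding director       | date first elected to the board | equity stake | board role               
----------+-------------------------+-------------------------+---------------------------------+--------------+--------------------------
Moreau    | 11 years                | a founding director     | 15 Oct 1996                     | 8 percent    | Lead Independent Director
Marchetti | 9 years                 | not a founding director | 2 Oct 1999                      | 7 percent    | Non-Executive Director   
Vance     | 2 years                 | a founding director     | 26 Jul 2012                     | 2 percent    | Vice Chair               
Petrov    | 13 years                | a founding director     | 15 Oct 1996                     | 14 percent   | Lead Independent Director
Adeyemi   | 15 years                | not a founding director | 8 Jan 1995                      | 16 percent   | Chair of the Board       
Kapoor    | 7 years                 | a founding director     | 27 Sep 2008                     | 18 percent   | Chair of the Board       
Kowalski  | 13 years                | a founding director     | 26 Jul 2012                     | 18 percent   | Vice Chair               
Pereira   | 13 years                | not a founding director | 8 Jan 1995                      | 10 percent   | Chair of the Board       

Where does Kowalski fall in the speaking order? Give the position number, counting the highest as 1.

By board role: Kapoor, Pereira and Adeyemi (Chair of the Board); then Vance and Kowalski (Vice Chair); then Moreau and Petrov (Lead Independent Director); then Marchetti (Non-Executive Director).
Among Kapoor, Pereira and Adeyemi, a founding director before not a founding director: Kapoor (a founding director) before Pereira and Adeyemi (not a founding director).
Pereira and Adeyemi both have date first elected to the board 8 Jan 1995, so the next rule applies.
Among Pereira and Adeyemi, by continuous board tenure (lower first): Pereira (13 years) before Adeyemi (15 years).
Vance and Kowalski are each a founding director, so the next rule applies.
Vance and Kowalski both have date first elected to the board 26 Jul 2012, so the next rule applies.
Among Vance and Kowalski, by continuous board tenure (lower first): Vance (2 years) before Kowalski (13 years).
Moreau and Petrov are each a founding director, so the next rule applies.
Moreau and Petrov both have date first elected to the board 15 Oct 1996, so the next rule applies.
Among Moreau and Petrov, by continuous board tenure (lower first): Moreau (11 years) before Petrov (13 years).
Order: Kapoor, Pereira, Adeyemi, Vance, Kowalski, Moreau, Petrov, Marchetti. So position 5.

5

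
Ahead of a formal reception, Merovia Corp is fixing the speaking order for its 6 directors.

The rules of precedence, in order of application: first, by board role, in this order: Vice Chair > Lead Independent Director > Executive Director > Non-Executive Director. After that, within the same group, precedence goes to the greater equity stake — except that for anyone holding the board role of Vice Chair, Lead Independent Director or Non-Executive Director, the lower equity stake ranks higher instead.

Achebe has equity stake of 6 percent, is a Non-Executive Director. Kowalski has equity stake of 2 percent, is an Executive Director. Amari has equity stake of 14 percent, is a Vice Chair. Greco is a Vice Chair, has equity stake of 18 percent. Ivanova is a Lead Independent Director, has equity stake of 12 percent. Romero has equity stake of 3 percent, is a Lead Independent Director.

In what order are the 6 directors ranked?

By board role: Amari and Greco (Vice Chair); then Romero and Ivanova (Lead Independent Director); then Kowalski (Executive Director); then Achebe (Non-Executive Director).
Among Amari and Greco, by equity stake (lower first) (reversed rule for this group): Amari (14 percent) before Greco (18 percent).
Among Romero and Ivanova, by equity stake (lower first) (reversed rule for this group): Romero (3 percent) before Ivanova (12 percent).
Full order: Amari, Greco, Romero, Ivanova, Kowalski, Achebe.

Amari, Greco, Romero, Ivanova, Kowalski, Achebe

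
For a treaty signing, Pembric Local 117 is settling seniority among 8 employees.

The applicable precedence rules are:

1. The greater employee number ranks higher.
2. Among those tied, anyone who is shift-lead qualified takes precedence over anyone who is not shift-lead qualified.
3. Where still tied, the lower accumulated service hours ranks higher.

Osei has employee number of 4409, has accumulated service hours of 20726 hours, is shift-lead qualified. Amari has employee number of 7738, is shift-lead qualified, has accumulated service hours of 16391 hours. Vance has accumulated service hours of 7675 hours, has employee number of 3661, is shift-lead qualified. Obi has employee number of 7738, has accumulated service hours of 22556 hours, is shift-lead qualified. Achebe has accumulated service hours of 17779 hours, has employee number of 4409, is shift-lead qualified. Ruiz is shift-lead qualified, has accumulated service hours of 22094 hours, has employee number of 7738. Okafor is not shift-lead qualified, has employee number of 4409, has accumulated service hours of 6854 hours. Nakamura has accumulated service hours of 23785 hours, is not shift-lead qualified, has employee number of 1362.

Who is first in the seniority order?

Amari

By employee number (higher first): Amari, Ruiz and Obi (each 7738); then Achebe, Osei and Okafor (each 4409); then Vance (3661); then Nakamura (1362).
Amari, Ruiz and Obi are each shift-lead qualified, so the next rule applies.
Among Amari, Ruiz and Obi, by accumulated service hours (lower first): Amari (16391 hours) before Ruiz (22094 hours) before Obi (22556 hours).
Among Achebe, Osei and Okafor, shift-lead qualified before not shift-lead qualified: Achebe and Osei (shift-lead qualified) before Okafor (not shift-lead qualified).
Among Achebe and Osei, by accumulated service hours (lower first): Achebe (17779 hours) before Osei (20726 hours).
Order: Amari, Ruiz, Obi, Achebe, Osei, Okafor, Vance, Nakamura.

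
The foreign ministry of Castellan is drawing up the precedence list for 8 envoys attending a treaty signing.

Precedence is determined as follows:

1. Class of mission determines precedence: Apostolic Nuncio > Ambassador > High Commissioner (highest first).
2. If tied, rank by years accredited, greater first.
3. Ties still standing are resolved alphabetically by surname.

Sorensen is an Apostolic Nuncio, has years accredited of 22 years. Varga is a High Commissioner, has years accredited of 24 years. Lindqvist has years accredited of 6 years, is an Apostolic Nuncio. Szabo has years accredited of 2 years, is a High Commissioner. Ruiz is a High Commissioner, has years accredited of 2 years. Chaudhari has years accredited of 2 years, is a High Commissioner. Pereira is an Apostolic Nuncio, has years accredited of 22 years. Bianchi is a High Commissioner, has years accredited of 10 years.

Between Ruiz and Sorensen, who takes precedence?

By class of mission: Pereira, Sorensen and Lindqvist (Apostolic Nuncio); then Varga, Bianchi, Chaudhari, Ruiz and Szabo (High Commissioner).
Among Pereira, Sorensen and Lindqvist, by years accredited (higher first): Pereira and Sorensen (22 years) before Lindqvist (6 years).
Among Pereira and Sorensen, alphabetically by surname: Pereira before Sorensen.
Among Varga, Bianchi, Chaudhari, Ruiz and Szabo, by years accredited (higher first): Varga (24 years) before Bianchi (10 years) before Chaudhari, Ruiz and Szabo (2 years).
Among Chaudhari, Ruiz and Szabo, alphabetically by surname: Chaudhari before Ruiz before Szabo.
So Sorensen takes precedence.

Sorensen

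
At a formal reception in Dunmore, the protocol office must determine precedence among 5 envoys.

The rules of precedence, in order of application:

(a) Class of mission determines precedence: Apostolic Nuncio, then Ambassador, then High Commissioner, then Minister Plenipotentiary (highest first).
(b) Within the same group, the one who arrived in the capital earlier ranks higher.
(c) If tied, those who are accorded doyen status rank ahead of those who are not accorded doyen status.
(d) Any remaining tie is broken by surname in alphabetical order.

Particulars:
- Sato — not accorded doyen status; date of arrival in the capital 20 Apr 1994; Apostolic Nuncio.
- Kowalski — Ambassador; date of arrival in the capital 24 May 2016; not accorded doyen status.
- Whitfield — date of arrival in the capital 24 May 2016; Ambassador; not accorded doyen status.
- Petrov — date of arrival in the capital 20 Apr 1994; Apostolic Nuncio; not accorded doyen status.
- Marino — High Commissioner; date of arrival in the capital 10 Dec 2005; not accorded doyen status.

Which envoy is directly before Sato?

Petrov

By class of mission: Petrov and Sato (Apostolic Nuncio); then Kowalski and Whitfield (Ambassador); then Marino (High Commissioner).
Petrov and Sato both have date of arrival in the capital 20 Apr 1994, so the next rule applies.
Petrov and Sato are each not accorded doyen status, so the next rule applies.
Among Petrov and Sato, alphabetically by surname: Petrov before Sato.
Kowalski and Whitfield both have date of arrival in the capital 24 May 2016, so the next rule applies.
Kowalski and Whitfield are each not accorded doyen status, so the next rule applies.
Among Kowalski and Whitfield, alphabetically by surname: Kowalski before Whitfield.
Order: Petrov, Sato, Kowalski, Whitfield, Marino.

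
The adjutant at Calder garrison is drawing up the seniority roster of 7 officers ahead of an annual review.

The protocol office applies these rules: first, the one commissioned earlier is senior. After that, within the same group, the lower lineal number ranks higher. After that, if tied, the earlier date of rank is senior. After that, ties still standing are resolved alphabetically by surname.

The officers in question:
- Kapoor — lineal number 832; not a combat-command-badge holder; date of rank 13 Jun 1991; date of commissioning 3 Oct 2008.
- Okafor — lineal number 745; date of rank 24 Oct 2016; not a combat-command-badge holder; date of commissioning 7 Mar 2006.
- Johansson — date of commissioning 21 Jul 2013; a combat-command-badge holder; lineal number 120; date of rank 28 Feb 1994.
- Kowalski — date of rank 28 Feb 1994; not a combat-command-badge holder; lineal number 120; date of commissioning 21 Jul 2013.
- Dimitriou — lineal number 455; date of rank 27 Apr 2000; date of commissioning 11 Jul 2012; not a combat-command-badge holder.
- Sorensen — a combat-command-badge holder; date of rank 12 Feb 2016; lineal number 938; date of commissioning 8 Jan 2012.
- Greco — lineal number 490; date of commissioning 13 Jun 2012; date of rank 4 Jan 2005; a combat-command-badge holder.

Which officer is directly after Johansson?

By date of commissioning (earlier first): Okafor (7 Mar 2006); then Kapoor (3 Oct 2008); then Sorensen (8 Jan 2012); then Greco (13 Jun 2012); then Dimitriou (11 Jul 2012); then Johansson and Kowalski (both 21 Jul 2013).
Johansson and Kowalski both have lineal number 120, so the next rule applies.
Johansson and Kowalski both have date of rank 28 Feb 1994, so the next rule applies.
Among Johansson and Kowalski, alphabetically by surname: Johansson before Kowalski.
Order: Okafor, Kapoor, Sorensen, Greco, Dimitriou, Johansson, Kowalski.

Kowalski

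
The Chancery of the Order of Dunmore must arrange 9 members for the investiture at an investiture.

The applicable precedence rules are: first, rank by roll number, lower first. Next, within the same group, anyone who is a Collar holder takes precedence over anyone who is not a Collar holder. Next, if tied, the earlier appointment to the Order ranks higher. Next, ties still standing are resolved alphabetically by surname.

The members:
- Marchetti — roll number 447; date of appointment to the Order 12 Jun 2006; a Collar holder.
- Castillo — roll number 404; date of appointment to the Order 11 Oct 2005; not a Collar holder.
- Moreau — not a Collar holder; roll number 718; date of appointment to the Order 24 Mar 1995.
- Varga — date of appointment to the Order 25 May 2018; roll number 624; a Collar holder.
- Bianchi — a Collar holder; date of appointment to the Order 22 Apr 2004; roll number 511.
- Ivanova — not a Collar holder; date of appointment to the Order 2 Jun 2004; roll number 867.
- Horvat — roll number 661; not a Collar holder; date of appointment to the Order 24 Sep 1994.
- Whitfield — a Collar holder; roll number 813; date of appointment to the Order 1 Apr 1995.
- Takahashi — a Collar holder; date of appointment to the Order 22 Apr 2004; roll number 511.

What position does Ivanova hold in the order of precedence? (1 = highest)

9

By roll number (lower first): Castillo (404); then Marchetti (447); then Bianchi and Takahashi (both 511); then Varga (624); then Horvat (661); then Moreau (718); then Whitfield (813); then Ivanova (867).
Bianchi and Takahashi are each a Collar holder, so the next rule applies.
Bianchi and Takahashi both have date of appointment to the Order 22 Apr 2004, so the next rule applies.
Among Bianchi and Takahashi, alphabetically by surname: Bianchi before Takahashi.
Order: Castillo, Marchetti, Bianchi, Takahashi, Varga, Horvat, Moreau, Whitfield, Ivanova. So position 9.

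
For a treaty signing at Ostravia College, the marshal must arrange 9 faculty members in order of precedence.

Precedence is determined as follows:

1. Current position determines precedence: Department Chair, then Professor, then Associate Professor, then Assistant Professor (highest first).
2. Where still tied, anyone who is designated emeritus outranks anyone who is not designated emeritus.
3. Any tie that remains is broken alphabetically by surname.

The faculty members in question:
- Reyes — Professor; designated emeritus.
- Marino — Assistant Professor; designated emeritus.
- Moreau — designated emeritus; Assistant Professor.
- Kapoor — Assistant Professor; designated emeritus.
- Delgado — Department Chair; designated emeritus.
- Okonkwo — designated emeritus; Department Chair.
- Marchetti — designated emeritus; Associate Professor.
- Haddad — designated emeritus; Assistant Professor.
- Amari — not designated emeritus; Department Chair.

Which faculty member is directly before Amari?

Okonkwo

By current position: Delgado, Okonkwo and Amari (Department Chair); then Reyes (Professor); then Marchetti (Associate Professor); then Haddad, Kapoor, Marino and Moreau (Assistant Professor).
Among Delgado, Okonkwo and Amari, designated emeritus before not designated emeritus: Delgado and Okonkwo (designated emeritus) before Amari (not designated emeritus).
Among Delgado and Okonkwo, alphabetically by surname: Delgado before Okonkwo.
Haddad, Kapoor, Marino and Moreau are each designated emeritus, so the next rule applies.
Among Haddad, Kapoor, Marino and Moreau, alphabetically by surname: Haddad before Kapoor before Marino before Moreau.
Order: Delgado, Okonkwo, Amari, Reyes, Marchetti, Haddad, Kapoor, Marino, Moreau.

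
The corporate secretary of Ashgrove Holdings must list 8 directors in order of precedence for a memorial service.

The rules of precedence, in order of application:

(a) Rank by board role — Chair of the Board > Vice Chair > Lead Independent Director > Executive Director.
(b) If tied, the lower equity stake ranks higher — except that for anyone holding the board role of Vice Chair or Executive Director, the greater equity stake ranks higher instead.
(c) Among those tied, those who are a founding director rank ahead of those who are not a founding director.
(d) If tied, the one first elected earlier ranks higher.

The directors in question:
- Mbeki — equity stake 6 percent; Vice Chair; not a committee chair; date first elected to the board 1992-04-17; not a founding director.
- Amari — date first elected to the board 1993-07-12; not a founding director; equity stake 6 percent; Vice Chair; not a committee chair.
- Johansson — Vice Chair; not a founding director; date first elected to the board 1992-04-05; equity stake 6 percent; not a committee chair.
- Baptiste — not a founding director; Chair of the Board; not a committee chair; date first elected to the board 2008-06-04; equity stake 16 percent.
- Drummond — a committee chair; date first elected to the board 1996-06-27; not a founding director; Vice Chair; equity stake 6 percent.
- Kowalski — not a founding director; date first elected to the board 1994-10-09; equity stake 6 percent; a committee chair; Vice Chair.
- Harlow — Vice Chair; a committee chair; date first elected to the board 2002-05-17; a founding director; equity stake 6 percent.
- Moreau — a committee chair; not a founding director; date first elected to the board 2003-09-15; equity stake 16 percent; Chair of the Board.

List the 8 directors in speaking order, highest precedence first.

Moreau, Baptiste, Harlow, Johansson, Mbeki, Amari, Kowalski, Drummond

By board role: Moreau and Baptiste (Chair of the Board); then Harlow, Johansson, Mbeki, Amari, Kowalski and Drummond (Vice Chair).
Moreau and Baptiste both have equity stake 16 percent, so the next rule applies.
Moreau and Baptiste are each not a founding director, so the next rule applies.
Among Moreau and Baptiste, by date first elected to the board (earlier first): Moreau (2003-09-15) before Baptiste (2008-06-04).
Harlow, Johansson, Mbeki, Amari, Kowalski and Drummond all have equity stake 6 percent, so the next rule applies.
Among Harlow, Johansson, Mbeki, Amari, Kowalski and Drummond, a founding director before not a founding director: Harlow (a founding director) before Johansson, Mbeki, Amari, Kowalski and Drummond (not a founding director).
Among Johansson, Mbeki, Amari, Kowalski and Drummond, by date first elected to the board (earlier first): Johansson (1992-04-05) before Mbeki (1992-04-17) before Amari (1993-07-12) before Kowalski (1994-10-09) before Drummond (1996-06-27).
Full order: Moreau, Baptiste, Harlow, Johansson, Mbeki, Amari, Kowalski, Drummond.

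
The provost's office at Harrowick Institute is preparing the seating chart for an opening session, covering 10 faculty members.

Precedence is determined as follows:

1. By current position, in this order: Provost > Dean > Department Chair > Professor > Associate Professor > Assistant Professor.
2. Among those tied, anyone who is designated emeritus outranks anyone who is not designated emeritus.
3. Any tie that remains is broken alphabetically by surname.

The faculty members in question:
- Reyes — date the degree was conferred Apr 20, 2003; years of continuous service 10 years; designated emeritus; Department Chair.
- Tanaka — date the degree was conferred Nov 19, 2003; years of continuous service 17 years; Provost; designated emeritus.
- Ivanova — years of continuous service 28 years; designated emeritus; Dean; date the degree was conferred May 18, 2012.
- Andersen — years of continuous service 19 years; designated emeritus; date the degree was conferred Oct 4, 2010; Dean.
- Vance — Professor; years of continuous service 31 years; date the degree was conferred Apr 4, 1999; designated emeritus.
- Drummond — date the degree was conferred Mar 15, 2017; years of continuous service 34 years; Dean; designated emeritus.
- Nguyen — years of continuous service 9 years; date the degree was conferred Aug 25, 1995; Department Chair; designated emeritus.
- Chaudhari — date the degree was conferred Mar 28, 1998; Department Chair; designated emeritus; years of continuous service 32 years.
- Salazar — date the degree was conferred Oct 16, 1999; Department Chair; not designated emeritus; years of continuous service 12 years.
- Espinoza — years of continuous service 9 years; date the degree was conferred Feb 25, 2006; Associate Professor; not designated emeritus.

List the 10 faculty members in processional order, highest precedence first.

By current position: Tanaka (Provost); then Andersen, Drummond and Ivanova (Dean); then Chaudhari, Nguyen, Reyes and Salazar (Department Chair); then Vance (Professor); then Espinoza (Associate Professor).
Andersen, Drummond and Ivanova are each designated emeritus, so the next rule applies.
Among Andersen, Drummond and Ivanova, alphabetically by surname: Andersen before Drummond before Ivanova.
Among Chaudhari, Nguyen, Reyes and Salazar, designated emeritus before not designated emeritus: Chaudhari, Nguyen and Reyes (designated emeritus) before Salazar (not designated emeritus).
Among Chaudhari, Nguyen and Reyes, alphabetically by surname: Chaudhari before Nguyen before Reyes.
Full order: Tanaka, Andersen, Drummond, Ivanova, Chaudhari, Nguyen, Reyes, Salazar, Vance, Espinoza.

Tanaka, Andersen, Drummond, Ivanova, Chaudhari, Nguyen, Reyes, Salazar, Vance, Espinoza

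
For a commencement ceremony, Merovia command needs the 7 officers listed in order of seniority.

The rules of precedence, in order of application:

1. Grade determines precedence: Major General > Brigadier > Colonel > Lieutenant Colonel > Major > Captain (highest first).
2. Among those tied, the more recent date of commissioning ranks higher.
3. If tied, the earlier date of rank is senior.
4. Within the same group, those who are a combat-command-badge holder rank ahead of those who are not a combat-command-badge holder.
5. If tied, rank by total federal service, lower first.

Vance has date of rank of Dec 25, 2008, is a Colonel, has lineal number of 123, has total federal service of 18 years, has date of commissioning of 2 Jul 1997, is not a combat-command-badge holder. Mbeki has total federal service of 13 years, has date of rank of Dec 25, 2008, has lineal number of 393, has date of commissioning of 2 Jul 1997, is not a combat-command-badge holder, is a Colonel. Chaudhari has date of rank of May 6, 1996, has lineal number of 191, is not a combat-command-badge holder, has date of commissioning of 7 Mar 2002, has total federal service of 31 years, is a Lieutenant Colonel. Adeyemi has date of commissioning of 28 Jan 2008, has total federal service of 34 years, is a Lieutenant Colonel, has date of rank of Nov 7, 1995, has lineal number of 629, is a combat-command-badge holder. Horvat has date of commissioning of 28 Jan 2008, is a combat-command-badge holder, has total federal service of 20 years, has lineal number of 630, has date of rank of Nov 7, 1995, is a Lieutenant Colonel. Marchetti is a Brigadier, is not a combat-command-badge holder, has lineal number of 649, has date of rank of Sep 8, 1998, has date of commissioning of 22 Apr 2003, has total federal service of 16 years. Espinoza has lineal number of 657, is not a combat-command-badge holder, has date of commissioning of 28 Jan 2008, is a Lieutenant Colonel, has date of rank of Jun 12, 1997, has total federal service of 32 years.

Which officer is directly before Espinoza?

By grade: Marchetti (Brigadier); then Mbeki and Vance (Colonel); then Horvat, Adeyemi, Espinoza and Chaudhari (Lieutenant Colonel).
Mbeki and Vance both have date of commissioning 2 Jul 1997, so the next rule applies.
Mbeki and Vance both have date of rank Dec 25, 2008, so the next rule applies.
Mbeki and Vance are each not a combat-command-badge holder, so the next rule applies.
Among Mbeki and Vance, by total federal service (lower first): Mbeki (13 years) before Vance (18 years).
Among Horvat, Adeyemi, Espinoza and Chaudhari, by date of commissioning (later first): Horvat, Adeyemi and Espinoza (28 Jan 2008) before Chaudhari (7 Mar 2002).
Among Horvat, Adeyemi and Espinoza, by date of rank (earlier first): Horvat and Adeyemi (Nov 7, 1995) before Espinoza (Jun 12, 1997).
Horvat and Adeyemi are each a combat-command-badge holder, so the next rule applies.
Among Horvat and Adeyemi, by total federal service (lower first): Horvat (20 years) before Adeyemi (34 years).
Order: Marchetti, Mbeki, Vance, Horvat, Adeyemi, Espinoza, Chaudhari.

Adeyemi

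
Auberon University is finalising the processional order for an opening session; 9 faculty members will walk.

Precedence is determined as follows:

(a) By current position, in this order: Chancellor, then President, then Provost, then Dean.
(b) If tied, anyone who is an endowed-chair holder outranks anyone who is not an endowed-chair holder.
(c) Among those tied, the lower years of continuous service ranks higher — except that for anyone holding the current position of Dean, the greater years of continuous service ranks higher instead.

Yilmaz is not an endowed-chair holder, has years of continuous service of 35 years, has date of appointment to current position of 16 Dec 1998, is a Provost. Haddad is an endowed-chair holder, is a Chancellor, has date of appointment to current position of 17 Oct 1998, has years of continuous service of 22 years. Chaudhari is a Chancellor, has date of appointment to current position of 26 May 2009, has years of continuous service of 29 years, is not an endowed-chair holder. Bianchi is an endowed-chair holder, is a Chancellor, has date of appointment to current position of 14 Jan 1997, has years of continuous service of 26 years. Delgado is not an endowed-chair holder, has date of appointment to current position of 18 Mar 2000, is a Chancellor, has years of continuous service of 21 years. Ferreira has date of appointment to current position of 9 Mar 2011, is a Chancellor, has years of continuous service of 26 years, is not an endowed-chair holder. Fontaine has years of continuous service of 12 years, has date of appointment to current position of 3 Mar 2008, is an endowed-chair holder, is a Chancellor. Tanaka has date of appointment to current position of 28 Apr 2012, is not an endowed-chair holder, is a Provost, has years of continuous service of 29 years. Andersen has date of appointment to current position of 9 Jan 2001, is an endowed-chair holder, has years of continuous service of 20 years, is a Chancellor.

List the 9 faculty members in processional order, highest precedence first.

By current position: Fontaine, Andersen, Haddad, Bianchi, Delgado, Ferreira and Chaudhari (Chancellor); then Tanaka and Yilmaz (Provost).
Among Fontaine, Andersen, Haddad, Bianchi, Delgado, Ferreira and Chaudhari, an endowed-chair holder before not an endowed-chair holder: Fontaine, Andersen, Haddad and Bianchi (an endowed-chair holder) before Delgado, Ferreira and Chaudhari (not an endowed-chair holder).
Among Fontaine, Andersen, Haddad and Bianchi, by years of continuous service (lower first): Fontaine (12 years) before Andersen (20 years) before Haddad (22 years) before Bianchi (26 years).
Among Delgado, Ferreira and Chaudhari, by years of continuous service (lower first): Delgado (21 years) before Ferreira (26 years) before Chaudhari (29 years).
Tanaka and Yilmaz are each not an endowed-chair holder, so the next rule applies.
Among Tanaka and Yilmaz, by years of continuous service (lower first): Tanaka (29 years) before Yilmaz (35 years).
Full order: Fontaine, Andersen, Haddad, Bianchi, Delgado, Ferreira, Chaudhari, Tanaka, Yilmaz.

Fontaine, Andersen, Haddad, Bianchi, Delgado, Ferreira, Chaudhari, Tanaka, Yilmaz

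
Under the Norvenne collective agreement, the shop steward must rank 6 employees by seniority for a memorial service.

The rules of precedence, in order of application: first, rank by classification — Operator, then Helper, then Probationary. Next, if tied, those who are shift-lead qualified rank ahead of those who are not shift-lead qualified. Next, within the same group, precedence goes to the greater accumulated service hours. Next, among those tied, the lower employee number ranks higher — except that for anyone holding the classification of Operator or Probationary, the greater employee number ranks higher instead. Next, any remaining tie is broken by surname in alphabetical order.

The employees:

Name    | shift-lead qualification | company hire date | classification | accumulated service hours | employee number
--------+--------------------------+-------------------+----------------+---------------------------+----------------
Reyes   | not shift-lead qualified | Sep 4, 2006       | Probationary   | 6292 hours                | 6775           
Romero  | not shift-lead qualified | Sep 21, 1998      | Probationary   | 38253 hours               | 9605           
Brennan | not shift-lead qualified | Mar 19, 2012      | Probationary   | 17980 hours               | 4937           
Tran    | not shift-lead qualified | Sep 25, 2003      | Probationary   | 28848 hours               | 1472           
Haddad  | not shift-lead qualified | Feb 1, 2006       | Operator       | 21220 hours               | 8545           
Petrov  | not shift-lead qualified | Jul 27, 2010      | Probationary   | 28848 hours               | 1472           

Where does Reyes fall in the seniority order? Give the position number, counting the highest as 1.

By classification: Haddad (Operator); then Romero, Petrov, Tran, Brennan and Reyes (Probationary).
Romero, Petrov, Tran, Brennan and Reyes are each not shift-lead qualified, so the next rule applies.
Among Romero, Petrov, Tran, Brennan and Reyes, by accumulated service hours (higher first): Romero (38253 hours) before Petrov and Tran (28848 hours) before Brennan (17980 hours) before Reyes (6292 hours).
Petrov and Tran both have employee number 1472, so the next rule applies.
Among Petrov and Tran, alphabetically by surname: Petrov before Tran.
Order: Haddad, Romero, Petrov, Tran, Brennan, Reyes. So position 6.

6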